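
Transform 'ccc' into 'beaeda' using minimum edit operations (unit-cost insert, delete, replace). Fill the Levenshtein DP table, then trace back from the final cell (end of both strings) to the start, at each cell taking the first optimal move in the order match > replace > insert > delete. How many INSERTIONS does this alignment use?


Edit distance = 6. Backtracking from cell (3, 6) with preference match > replace > insert > delete,
then listing the resulting alignment 'ccc' -> 'beaeda' left to right:
  Step 1: insert 'b' [insertion #1]
  Step 2: insert 'e' [insertion #2]
  Step 3: insert 'a' [insertion #3]
  Step 4: replace c->e
  Step 5: replace c->d
  Step 6: replace c->a
Total insertions: 3

3


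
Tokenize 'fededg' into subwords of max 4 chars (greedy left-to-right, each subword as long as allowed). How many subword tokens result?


'fededg' has 6 characters.
Chunking with max size 4:
  Chunk 1: 'fede' (positions 0-3)
  Chunk 2: 'dg' (positions 4-5)
Total chunks: ceil(6 / 4) = 2

2


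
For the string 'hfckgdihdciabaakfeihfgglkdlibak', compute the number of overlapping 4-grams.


String 'hfckgdihdciabaakfeihfgglkdlibak' has length L = 31.
Number of overlapping n-grams = L - n + 1
Substituting: 31 - 4 + 1 = 28

28


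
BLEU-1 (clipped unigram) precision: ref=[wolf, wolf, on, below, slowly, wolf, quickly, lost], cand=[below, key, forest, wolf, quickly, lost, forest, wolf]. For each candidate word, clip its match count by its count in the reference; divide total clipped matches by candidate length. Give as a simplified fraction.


Reference word counts: {'below': 1, 'lost': 1, 'on': 1, 'quickly': 1, 'slowly': 1, 'wolf': 3}
Checking each candidate word (with clipping):
  'below' -> in reference (ref count 1, used 1/1) -> match (matches: 1)
  'key' -> not in reference -> no match (matches: 1)
  'forest' -> not in reference -> no match (matches: 1)
  'wolf' -> in reference (ref count 3, used 1/3) -> match (matches: 2)
  'quickly' -> in reference (ref count 1, used 1/1) -> match (matches: 3)
  'lost' -> in reference (ref count 1, used 1/1) -> match (matches: 4)
  'forest' -> not in reference -> no match (matches: 4)
  'wolf' -> in reference (ref count 3, used 2/3) -> match (matches: 5)
Clipped matches: 5, Candidate length: 8
Precision = 5/8

5/8


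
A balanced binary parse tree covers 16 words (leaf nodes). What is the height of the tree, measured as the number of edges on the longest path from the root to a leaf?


In a balanced binary tree with n leaves the deepest leaf is ceil(log2(n)) edges below the root.
log2(16) = 4.0000
ceil(4.0000) = 4
height (edges) = 4

4


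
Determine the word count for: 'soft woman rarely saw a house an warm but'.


Counting words by splitting on spaces:
  Word 1: 'soft'
  Word 2: 'woman'
  Word 3: 'rarely'
  Word 4: 'saw'
  Word 5: 'a'
  Word 6: 'house'
  Word 7: 'an'
  Word 8: 'warm'
  Word 9: 'but'
Total words: 9

9


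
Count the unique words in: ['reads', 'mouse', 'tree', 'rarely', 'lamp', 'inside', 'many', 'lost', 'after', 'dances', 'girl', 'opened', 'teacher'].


Listing all tokens and tracking unique types:
  Token 1: 'reads' -> NEW (unique so far: 1)
  Token 2: 'mouse' -> NEW (unique so far: 2)
  Token 3: 'tree' -> NEW (unique so far: 3)
  Token 4: 'rarely' -> NEW (unique so far: 4)
  Token 5: 'lamp' -> NEW (unique so far: 5)
  Token 6: 'inside' -> NEW (unique so far: 6)
  Token 7: 'many' -> NEW (unique so far: 7)
  Token 8: 'lost' -> NEW (unique so far: 8)
  Token 9: 'after' -> NEW (unique so far: 9)
  Token 10: 'dances' -> NEW (unique so far: 10)
  Token 11: 'girl' -> NEW (unique so far: 11)
  Token 12: 'opened' -> NEW (unique so far: 12)
  Token 13: 'teacher' -> NEW (unique so far: 13)
Unique types: ('after', 'dances', 'girl', 'inside', 'lamp', 'lost', 'many', 'mouse', 'opened', 'rarely', 'reads', 'teacher', 'tree')
Vocabulary size: 13

13


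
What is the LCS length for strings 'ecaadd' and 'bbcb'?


DP table for LCS of 'ecaadd' and 'bbcb':
       b  b  c  b
    0  0  0  0  0
  e 0  0  0  0  0
  c 0  0  0  1  1
  a 0  0  0  1  1
  a 0  0  0  1  1
  d 0  0  0  1  1
  d 0  0  0  1  1
LCS: 'c'
LCS length = 1

1


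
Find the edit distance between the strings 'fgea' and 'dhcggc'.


Building DP table for s1='fgea' (len 4) and s2='dhcggc' (len 6):
       d  h  c  g  g  c
    0  1  2  3  4  5  6
  f 1  1  2  3  4  5  6
  g 2  2  2  3  3  4  5
  e 3  3  3  3  4  4  5
  a 4  4  4  4  4  5  5
Edit distance = dp[4][6] = 5

5


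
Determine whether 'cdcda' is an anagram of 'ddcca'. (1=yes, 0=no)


Sort characters of 'cdcda': 'accdd'
Sort characters of 'ddcca': 'accdd'
Sorted forms match -> they ARE anagrams
Result: 1

1


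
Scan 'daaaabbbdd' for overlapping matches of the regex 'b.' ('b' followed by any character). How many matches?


Pattern: b. means 'b' followed by any character.
Scanning 'daaaabbbdd' position-by-position:
  Pos 0: window 'da' -> no
  Pos 1: window 'aa' -> no
  Pos 2: window 'aa' -> no
  Pos 3: window 'aa' -> no
  Pos 4: window 'ab' -> no
  Pos 5: window 'bb' -> MATCH
  Pos 6: window 'bb' -> MATCH
  Pos 7: window 'bd' -> MATCH
  Pos 8: window 'dd' -> no
  Pos 9: window 'd' -> no
Total matches: 3

3


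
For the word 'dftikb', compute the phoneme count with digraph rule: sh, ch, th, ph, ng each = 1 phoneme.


Parsing 'dftikb' greedily, digraphs first:
  'd' -> consonant phoneme (phonemes so far: 1)
  'f' -> consonant phoneme (phonemes so far: 2)
  't' -> consonant phoneme (phonemes so far: 3)
  'i' -> vowel phoneme (phonemes so far: 4)
  'k' -> consonant phoneme (phonemes so far: 5)
  'b' -> consonant phoneme (phonemes so far: 6)
Total phonemes: 6

6


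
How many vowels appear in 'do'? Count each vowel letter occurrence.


Scanning each character of 'do':
  Position 1: 'd' -> consonant (running count: 0)
  Position 2: 'o' -> vowel (running count: 1)
Total vowels: 1

1


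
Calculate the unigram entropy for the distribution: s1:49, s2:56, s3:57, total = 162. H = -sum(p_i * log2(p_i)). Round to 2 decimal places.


Computing entropy H = -sum(p_i * log2(p_i)):
  s1: p = 49/162 = 0.3025, -p*log2(p) = 0.5218
  s2: p = 56/162 = 0.3457, -p*log2(p) = 0.5298
  s3: p = 57/162 = 0.3519, -p*log2(p) = 0.5302
H = sum of terms = 1.5818
Rounded to 2 decimals: 1.58

1.58


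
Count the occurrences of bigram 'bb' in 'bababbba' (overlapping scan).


Scanning 'bababbba' for bigram 'bb':
  Position 0: 'ba' -> no
  Position 1: 'ab' -> no
  Position 2: 'ba' -> no
  Position 3: 'ab' -> no
  Position 4: 'bb' -> MATCH
  Position 5: 'bb' -> MATCH
  Position 6: 'ba' -> no
Total matches: 2

2


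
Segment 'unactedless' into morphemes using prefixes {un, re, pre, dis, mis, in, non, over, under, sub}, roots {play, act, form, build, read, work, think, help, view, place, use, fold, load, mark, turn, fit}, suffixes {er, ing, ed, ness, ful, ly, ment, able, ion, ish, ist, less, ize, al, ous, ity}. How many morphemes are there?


Segmenting 'unactedless' against the inventory:
  'un' -> prefix (morpheme 1)
  'act' -> root (morpheme 2)
  'ed' -> suffix (morpheme 3)
  'less' -> suffix (morpheme 4)
Total morphemes: 4

4


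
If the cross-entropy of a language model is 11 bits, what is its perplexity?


Perplexity formula: PP = 2^H
H = 11
PP = 2^11
PP = 2^11 = 2048

2048


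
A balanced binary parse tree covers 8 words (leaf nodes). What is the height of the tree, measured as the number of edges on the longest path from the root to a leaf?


In a balanced binary tree with n leaves the deepest leaf is ceil(log2(n)) edges below the root.
log2(8) = 3.0000
ceil(3.0000) = 3
height (edges) = 3

3


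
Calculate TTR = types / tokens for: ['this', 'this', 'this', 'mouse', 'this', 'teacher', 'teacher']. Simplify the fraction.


Tokens: 7
Unique types: ('mouse', 'teacher', 'this') = 3
TTR = 3/7
Already in lowest terms.

3/7


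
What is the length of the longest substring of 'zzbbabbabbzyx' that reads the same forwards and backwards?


Scanning 'zzbbabbabbzyx' for palindromic substrings.
Substring at positions 1-10: 'zbbabbabbz'.
Check: reverse('zbbabbabbz') = 'zbbabbabbz' -> palindrome confirmed.
Neighbouring characters ('z' / 'y') break symmetry, so it cannot extend further.
No longer palindromic substring exists; longest length = 10

10


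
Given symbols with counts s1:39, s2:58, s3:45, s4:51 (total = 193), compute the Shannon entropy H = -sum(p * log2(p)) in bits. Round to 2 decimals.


Computing entropy H = -sum(p_i * log2(p_i)):
  s1: p = 39/193 = 0.2021, -p*log2(p) = 0.4662
  s2: p = 58/193 = 0.3005, -p*log2(p) = 0.5212
  s3: p = 45/193 = 0.2332, -p*log2(p) = 0.4898
  s4: p = 51/193 = 0.2642, -p*log2(p) = 0.5074
H = sum of terms = 1.9846
Rounded to 2 decimals: 1.98

1.98


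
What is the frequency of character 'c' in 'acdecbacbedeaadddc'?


Scanning 'acdecbacbedeaadddc' for 'c':
  Position 1: 'c' -> MATCH (count: 1)
  Position 4: 'c' -> MATCH (count: 2)
  Position 7: 'c' -> MATCH (count: 3)
  Position 17: 'c' -> MATCH (count: 4)
Total occurrences of 'c': 4

4


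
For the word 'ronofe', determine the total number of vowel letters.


Scanning each character of 'ronofe':
  Position 1: 'r' -> consonant (running count: 0)
  Position 2: 'o' -> vowel (running count: 1)
  Position 3: 'n' -> consonant (running count: 1)
  Position 4: 'o' -> vowel (running count: 2)
  Position 5: 'f' -> consonant (running count: 2)
  Position 6: 'e' -> vowel (running count: 3)
Total vowels: 3

3


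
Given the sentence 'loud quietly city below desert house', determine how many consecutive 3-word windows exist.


Word trigrams from [6] words:
  Trigram 1: (loud quietly city)
  Trigram 2: (quietly city below)
  Trigram 3: (city below desert)
  Trigram 4: (below desert house)
Total word trigrams: 6 - 2 = 4

4


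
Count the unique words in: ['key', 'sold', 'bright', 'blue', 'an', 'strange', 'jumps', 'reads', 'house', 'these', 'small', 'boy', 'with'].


Listing all tokens and tracking unique types:
  Token 1: 'key' -> NEW (unique so far: 1)
  Token 2: 'sold' -> NEW (unique so far: 2)
  Token 3: 'bright' -> NEW (unique so far: 3)
  Token 4: 'blue' -> NEW (unique so far: 4)
  Token 5: 'an' -> NEW (unique so far: 5)
  Token 6: 'strange' -> NEW (unique so far: 6)
  Token 7: 'jumps' -> NEW (unique so far: 7)
  Token 8: 'reads' -> NEW (unique so far: 8)
  Token 9: 'house' -> NEW (unique so far: 9)
  Token 10: 'these' -> NEW (unique so far: 10)
  Token 11: 'small' -> NEW (unique so far: 11)
  Token 12: 'boy' -> NEW (unique so far: 12)
  Token 13: 'with' -> NEW (unique so far: 13)
Unique types: ('an', 'blue', 'boy', 'bright', 'house', 'jumps', 'key', 'reads', 'small', 'sold', 'strange', 'these', 'with')
Vocabulary size: 13

13


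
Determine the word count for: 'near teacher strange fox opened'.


Counting words by splitting on spaces:
  Word 1: 'near'
  Word 2: 'teacher'
  Word 3: 'strange'
  Word 4: 'fox'
  Word 5: 'opened'
Total words: 5

5


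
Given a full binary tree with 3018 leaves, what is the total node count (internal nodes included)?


Leaf nodes (terminals): 3018
Internal nodes = n - 1 = 3018 - 1 = 3017
Total = leaves + internal = 3018 + 3017 = 6035

6035


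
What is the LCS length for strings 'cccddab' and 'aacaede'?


DP table for LCS of 'cccddab' and 'aacaede':
       a  a  c  a  e  d  e
    0  0  0  0  0  0  0  0
  c 0  0  0  1  1  1  1  1
  c 0  0  0  1  1  1  1  1
  c 0  0  0  1  1  1  1  1
  d 0  0  0  1  1  1  2  2
  d 0  0  0  1  1  1  2  2
  a 0  1  1  1  2  2  2  2
  b 0  1  1  1  2  2  2  2
LCS: 'cd'
LCS length = 2

2


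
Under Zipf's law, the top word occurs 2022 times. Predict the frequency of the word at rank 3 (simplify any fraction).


Zipf's law: freq(rank) = f1 / rank
f1 = 2022, rank = 3
freq = 2022 / 3
= 674

674


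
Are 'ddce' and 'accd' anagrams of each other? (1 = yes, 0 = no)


Sort characters of 'ddce': 'cdde'
Sort characters of 'accd': 'accd'
Sorted forms differ -> they are NOT anagrams
Result: 0

0


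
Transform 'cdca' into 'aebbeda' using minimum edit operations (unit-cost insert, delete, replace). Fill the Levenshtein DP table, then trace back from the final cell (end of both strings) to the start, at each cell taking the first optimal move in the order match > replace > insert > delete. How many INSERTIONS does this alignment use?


Edit distance = 6. Backtracking from cell (4, 7) with preference match > replace > insert > delete,
then listing the resulting alignment 'cdca' -> 'aebbeda' left to right:
  Step 1: insert 'a' [insertion #1]
  Step 2: insert 'e' [insertion #2]
  Step 3: insert 'b' [insertion #3]
  Step 4: replace c->b
  Step 5: replace d->e
  Step 6: replace c->d
  Step 7: keep 'a'
Total insertions: 3

3


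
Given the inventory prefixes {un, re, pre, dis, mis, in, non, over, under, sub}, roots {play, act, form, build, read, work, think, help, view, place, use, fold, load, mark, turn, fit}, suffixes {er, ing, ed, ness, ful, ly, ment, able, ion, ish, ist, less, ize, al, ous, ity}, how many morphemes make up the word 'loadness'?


Segmenting 'loadness' against the inventory:
  'load' -> root (morpheme 1)
  'ness' -> suffix (morpheme 2)
Total morphemes: 2

2


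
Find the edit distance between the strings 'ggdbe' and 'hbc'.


Building DP table for s1='ggdbe' (len 5) and s2='hbc' (len 3):
       h  b  c
    0  1  2  3
  g 1  1  2  3
  g 2  2  2  3
  d 3  3  3  3
  b 4  4  3  4
  e 5  5  4  4
Edit distance = dp[5][3] = 4

4


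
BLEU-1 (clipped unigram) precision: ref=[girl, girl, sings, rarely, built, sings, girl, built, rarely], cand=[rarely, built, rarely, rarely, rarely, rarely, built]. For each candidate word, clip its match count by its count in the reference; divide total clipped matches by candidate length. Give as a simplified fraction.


Reference word counts: {'built': 2, 'girl': 3, 'rarely': 2, 'sings': 2}
Checking each candidate word (with clipping):
  'rarely' -> in reference (ref count 2, used 1/2) -> match (matches: 1)
  'built' -> in reference (ref count 2, used 1/2) -> match (matches: 2)
  'rarely' -> in reference (ref count 2, used 2/2) -> match (matches: 3)
  'rarely' -> ref count 2 already used up (2/2) -> clipped, no match (matches: 3)
  'rarely' -> ref count 2 already used up (2/2) -> clipped, no match (matches: 3)
  'rarely' -> ref count 2 already used up (2/2) -> clipped, no match (matches: 3)
  'built' -> in reference (ref count 2, used 2/2) -> match (matches: 4)
Clipped matches: 4, Candidate length: 7
Precision = 4/7

4/7


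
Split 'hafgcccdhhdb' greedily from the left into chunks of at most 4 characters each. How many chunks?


'hafgcccdhhdb' has 12 characters.
Chunking with max size 4:
  Chunk 1: 'hafg' (positions 0-3)
  Chunk 2: 'cccd' (positions 4-7)
  Chunk 3: 'hhdb' (positions 8-11)
Total chunks: ceil(12 / 4) = 3

3


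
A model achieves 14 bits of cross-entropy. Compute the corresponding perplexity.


Perplexity formula: PP = 2^H
H = 14
PP = 2^14
PP = 2^14 = 16384

16384


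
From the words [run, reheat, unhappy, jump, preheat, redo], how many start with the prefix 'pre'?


Checking each word for prefix 'pre':
  'run' -> no (count: 0)
  'reheat' -> no (count: 0)
  'unhappy' -> no (count: 0)
  'jump' -> no (count: 0)
  'preheat' -> YES, starts with 'pre' (count: 1)
  'redo' -> no (count: 1)
Total with prefix 'pre': 1

1


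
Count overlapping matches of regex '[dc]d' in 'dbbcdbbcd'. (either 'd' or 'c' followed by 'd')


Pattern: [dc]d means either 'd' or 'c' followed by 'd'.
Scanning 'dbbcdbbcd' position-by-position:
  Pos 0: window 'db' -> no
  Pos 1: window 'bb' -> no
  Pos 2: window 'bc' -> no
  Pos 3: window 'cd' -> MATCH
  Pos 4: window 'db' -> no
  Pos 5: window 'bb' -> no
  Pos 6: window 'bc' -> no
  Pos 7: window 'cd' -> MATCH
  Pos 8: window 'd' -> no
Total matches: 2

2


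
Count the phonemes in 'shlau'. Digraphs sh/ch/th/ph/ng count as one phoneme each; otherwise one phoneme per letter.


Parsing 'shlau' greedily, digraphs first:
  'sh' -> digraph (1 consonant phoneme) (phonemes so far: 1)
  'l' -> consonant phoneme (phonemes so far: 2)
  'a' -> vowel phoneme (phonemes so far: 3)
  'u' -> vowel phoneme (phonemes so far: 4)
Total phonemes: 4

4


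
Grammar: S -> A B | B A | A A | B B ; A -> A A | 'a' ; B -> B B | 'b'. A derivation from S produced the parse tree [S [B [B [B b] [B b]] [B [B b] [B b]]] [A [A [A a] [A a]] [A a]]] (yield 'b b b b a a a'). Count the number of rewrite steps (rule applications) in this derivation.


Every bracketed nonterminal node [X ...] in the tree is produced by exactly one rule application.
Reading the tree off as a leftmost derivation:
  Step 1: S  =>  B A   (applied S -> B A)
  Step 2: B A  =>  B B A   (applied B -> B B)
  Step 3: B B A  =>  B B B A   (applied B -> B B)
  Step 4: B B B A  =>  b B B A   (applied B -> b)
  Step 5: b B B A  =>  b b B A   (applied B -> b)
  Step 6: b b B A  =>  b b B B A   (applied B -> B B)
  Step 7: b b B B A  =>  b b b B A   (applied B -> b)
  Step 8: b b b B A  =>  b b b b A   (applied B -> b)
  Step 9: b b b b A  =>  b b b b A A   (applied A -> A A)
  Step 10: b b b b A A  =>  b b b b A A A   (applied A -> A A)
  Step 11: b b b b A A A  =>  b b b b a A A   (applied A -> a)
  Step 12: b b b b a A A  =>  b b b b a a A   (applied A -> a)
  Step 13: b b b b a a A  =>  b b b b a a a   (applied A -> a)
Final yield: b b b b a a a
Total rewrite steps: 13

13


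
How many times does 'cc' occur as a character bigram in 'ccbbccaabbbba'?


Scanning 'ccbbccaabbbba' for bigram 'cc':
  Position 0: 'cc' -> MATCH
  Position 1: 'cb' -> no
  Position 2: 'bb' -> no
  Position 3: 'bc' -> no
  Position 4: 'cc' -> MATCH
  Position 5: 'ca' -> no
  Position 6: 'aa' -> no
  Position 7: 'ab' -> no
  Position 8: 'bb' -> no
  Position 9: 'bb' -> no
  Position 10: 'bb' -> no
  Position 11: 'ba' -> no
Total matches: 2

2


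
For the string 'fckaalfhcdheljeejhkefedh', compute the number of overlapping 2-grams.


String 'fckaalfhcdheljeejhkefedh' has length L = 24.
Number of overlapping n-grams = L - n + 1
Substituting: 24 - 2 + 1 = 23

23


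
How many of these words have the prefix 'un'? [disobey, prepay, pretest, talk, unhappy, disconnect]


Checking each word for prefix 'un':
  'disobey' -> no (count: 0)
  'prepay' -> no (count: 0)
  'pretest' -> no (count: 0)
  'talk' -> no (count: 0)
  'unhappy' -> YES, starts with 'un' (count: 1)
  'disconnect' -> no (count: 1)
Total with prefix 'un': 1

1


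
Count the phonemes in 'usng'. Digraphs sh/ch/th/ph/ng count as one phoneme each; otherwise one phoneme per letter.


Parsing 'usng' greedily, digraphs first:
  'u' -> vowel phoneme (phonemes so far: 1)
  's' -> consonant phoneme (phonemes so far: 2)
  'ng' -> digraph (1 consonant phoneme) (phonemes so far: 3)
Total phonemes: 3

3


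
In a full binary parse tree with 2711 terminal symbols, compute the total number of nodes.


Leaf nodes (terminals): 2711
Internal nodes = n - 1 = 2711 - 1 = 2710
Total = leaves + internal = 2711 + 2710 = 5421

5421


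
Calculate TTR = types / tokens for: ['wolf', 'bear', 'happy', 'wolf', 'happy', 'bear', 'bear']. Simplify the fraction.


Tokens: 7
Unique types: ('bear', 'happy', 'wolf') = 3
TTR = 3/7
Already in lowest terms.

3/7


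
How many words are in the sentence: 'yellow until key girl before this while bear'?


Counting words by splitting on spaces:
  Word 1: 'yellow'
  Word 2: 'until'
  Word 3: 'key'
  Word 4: 'girl'
  Word 5: 'before'
  Word 6: 'this'
  Word 7: 'while'
  Word 8: 'bear'
Total words: 8

8


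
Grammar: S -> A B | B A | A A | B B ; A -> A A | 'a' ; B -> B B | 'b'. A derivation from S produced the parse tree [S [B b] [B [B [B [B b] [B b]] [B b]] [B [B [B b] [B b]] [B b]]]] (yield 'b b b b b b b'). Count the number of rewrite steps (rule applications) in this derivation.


Every bracketed nonterminal node [X ...] in the tree is produced by exactly one rule application.
Reading the tree off as a leftmost derivation:
  Step 1: S  =>  B B   (applied S -> B B)
  Step 2: B B  =>  b B   (applied B -> b)
  Step 3: b B  =>  b B B   (applied B -> B B)
  Step 4: b B B  =>  b B B B   (applied B -> B B)
  Step 5: b B B B  =>  b B B B B   (applied B -> B B)
  Step 6: b B B B B  =>  b b B B B   (applied B -> b)
  Step 7: b b B B B  =>  b b b B B   (applied B -> b)
  Step 8: b b b B B  =>  b b b b B   (applied B -> b)
  Step 9: b b b b B  =>  b b b b B B   (applied B -> B B)
  Step 10: b b b b B B  =>  b b b b B B B   (applied B -> B B)
  Step 11: b b b b B B B  =>  b b b b b B B   (applied B -> b)
  Step 12: b b b b b B B  =>  b b b b b b B   (applied B -> b)
  Step 13: b b b b b b B  =>  b b b b b b b   (applied B -> b)
Final yield: b b b b b b b
Total rewrite steps: 13

13


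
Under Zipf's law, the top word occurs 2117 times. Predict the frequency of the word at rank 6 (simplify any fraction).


Zipf's law: freq(rank) = f1 / rank
f1 = 2117, rank = 6
freq = 2117 / 6
GCD(2117, 6) = 1
Simplified: 2117/6

2117/6


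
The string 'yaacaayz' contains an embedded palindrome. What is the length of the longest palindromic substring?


Scanning 'yaacaayz' for palindromic substrings.
Substring at positions 0-6: 'yaacaay'.
Check: reverse('yaacaay') = 'yaacaay' -> palindrome confirmed.
Neighbouring characters ('-' / 'z') break symmetry, so it cannot extend further.
No longer palindromic substring exists; longest length = 7

7


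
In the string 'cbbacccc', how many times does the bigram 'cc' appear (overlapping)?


Scanning 'cbbacccc' for bigram 'cc':
  Position 0: 'cb' -> no
  Position 1: 'bb' -> no
  Position 2: 'ba' -> no
  Position 3: 'ac' -> no
  Position 4: 'cc' -> MATCH
  Position 5: 'cc' -> MATCH
  Position 6: 'cc' -> MATCH
Total matches: 3

3


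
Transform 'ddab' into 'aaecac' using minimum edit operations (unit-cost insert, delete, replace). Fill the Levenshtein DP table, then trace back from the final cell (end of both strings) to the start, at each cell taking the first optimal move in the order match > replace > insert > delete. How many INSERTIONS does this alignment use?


Edit distance = 5. Backtracking from cell (4, 6) with preference match > replace > insert > delete,
then listing the resulting alignment 'ddab' -> 'aaecac' left to right:
  Step 1: insert 'a' [insertion #1]
  Step 2: insert 'a' [insertion #2]
  Step 3: replace d->e
  Step 4: replace d->c
  Step 5: keep 'a'
  Step 6: replace b->c
Total insertions: 2

2


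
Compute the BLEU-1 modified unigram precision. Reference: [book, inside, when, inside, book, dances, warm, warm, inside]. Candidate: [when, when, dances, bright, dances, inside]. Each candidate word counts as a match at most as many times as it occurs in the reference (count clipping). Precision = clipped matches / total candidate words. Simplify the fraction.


Reference word counts: {'book': 2, 'dances': 1, 'inside': 3, 'warm': 2, 'when': 1}
Checking each candidate word (with clipping):
  'when' -> in reference (ref count 1, used 1/1) -> match (matches: 1)
  'when' -> ref count 1 already used up (1/1) -> clipped, no match (matches: 1)
  'dances' -> in reference (ref count 1, used 1/1) -> match (matches: 2)
  'bright' -> not in reference -> no match (matches: 2)
  'dances' -> ref count 1 already used up (1/1) -> clipped, no match (matches: 2)
  'inside' -> in reference (ref count 3, used 1/3) -> match (matches: 3)
Clipped matches: 3, Candidate length: 6
Precision = 3/6 = 1/2

1/2


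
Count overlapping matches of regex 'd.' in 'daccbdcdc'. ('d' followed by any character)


Pattern: d. means 'd' followed by any character.
Scanning 'daccbdcdc' position-by-position:
  Pos 0: window 'da' -> MATCH
  Pos 1: window 'ac' -> no
  Pos 2: window 'cc' -> no
  Pos 3: window 'cb' -> no
  Pos 4: window 'bd' -> no
  Pos 5: window 'dc' -> MATCH
  Pos 6: window 'cd' -> no
  Pos 7: window 'dc' -> MATCH
  Pos 8: window 'c' -> no
Total matches: 3

3


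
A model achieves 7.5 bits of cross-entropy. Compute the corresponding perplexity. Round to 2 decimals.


Perplexity formula: PP = 2^H
H = 7.5
PP = 2^7.5
Decompose: 2^7.5 = 2^7 * 2^0.5 = 2^7 * sqrt(2)
2^7 = 128, sqrt(2) ~ 1.4142136
PP ~ 128 * 1.4142136 = 181.0193408
Rounded to 2 decimals: 181.02

181.02


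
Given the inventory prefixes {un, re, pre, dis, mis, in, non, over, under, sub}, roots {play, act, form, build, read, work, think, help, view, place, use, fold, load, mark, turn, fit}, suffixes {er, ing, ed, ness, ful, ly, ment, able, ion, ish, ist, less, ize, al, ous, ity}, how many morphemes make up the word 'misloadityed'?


Segmenting 'misloadityed' against the inventory:
  'mis' -> prefix (morpheme 1)
  'load' -> root (morpheme 2)
  'ity' -> suffix (morpheme 3)
  'ed' -> suffix (morpheme 4)
Total morphemes: 4

4


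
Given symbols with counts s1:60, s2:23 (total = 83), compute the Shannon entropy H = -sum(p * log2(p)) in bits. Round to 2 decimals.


Computing entropy H = -sum(p_i * log2(p_i)):
  s1: p = 60/83 = 0.7229, -p*log2(p) = 0.3384
  s2: p = 23/83 = 0.2771, -p*log2(p) = 0.5131
H = sum of terms = 0.8515
Rounded to 2 decimals: 0.85

0.85


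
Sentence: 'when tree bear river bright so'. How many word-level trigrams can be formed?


Word trigrams from [6] words:
  Trigram 1: (when tree bear)
  Trigram 2: (tree bear river)
  Trigram 3: (bear river bright)
  Trigram 4: (river bright so)
Total word trigrams: 6 - 2 = 4

4


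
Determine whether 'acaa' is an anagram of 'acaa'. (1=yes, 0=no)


Sort characters of 'acaa': 'aaac'
Sort characters of 'acaa': 'aaac'
Sorted forms match -> they ARE anagrams
Result: 1

1


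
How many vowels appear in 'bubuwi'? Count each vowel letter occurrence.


Scanning each character of 'bubuwi':
  Position 1: 'b' -> consonant (running count: 0)
  Position 2: 'u' -> vowel (running count: 1)
  Position 3: 'b' -> consonant (running count: 1)
  Position 4: 'u' -> vowel (running count: 2)
  Position 5: 'w' -> consonant (running count: 2)
  Position 6: 'i' -> vowel (running count: 3)
Total vowels: 3

3


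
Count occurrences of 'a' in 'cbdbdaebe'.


Scanning 'cbdbdaebe' for 'a':
  Position 5: 'a' -> MATCH (count: 1)
Total occurrences of 'a': 1

1


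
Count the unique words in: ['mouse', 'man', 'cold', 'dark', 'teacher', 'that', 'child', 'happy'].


Listing all tokens and tracking unique types:
  Token 1: 'mouse' -> NEW (unique so far: 1)
  Token 2: 'man' -> NEW (unique so far: 2)
  Token 3: 'cold' -> NEW (unique so far: 3)
  Token 4: 'dark' -> NEW (unique so far: 4)
  Token 5: 'teacher' -> NEW (unique so far: 5)
  Token 6: 'that' -> NEW (unique so far: 6)
  Token 7: 'child' -> NEW (unique so far: 7)
  Token 8: 'happy' -> NEW (unique so far: 8)
Unique types: ('child', 'cold', 'dark', 'happy', 'man', 'mouse', 'teacher', 'that')
Vocabulary size: 8

8


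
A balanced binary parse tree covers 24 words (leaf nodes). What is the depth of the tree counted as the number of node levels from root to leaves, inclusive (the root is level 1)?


In a balanced binary tree with n leaves the deepest leaf is ceil(log2(n)) edges below the root,
so counting node levels inclusive of root and leaves gives ceil(log2(n)) + 1 levels.
log2(24) = 4.5850
ceil(4.5850) = 5
levels = 5 + 1 = 6

6


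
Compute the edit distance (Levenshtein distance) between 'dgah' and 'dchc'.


Building DP table for s1='dgah' (len 4) and s2='dchc' (len 4):
       d  c  h  c
    0  1  2  3  4
  d 1  0  1  2  3
  g 2  1  1  2  3
  a 3  2  2  2  3
  h 4  3  3  2  3
Edit distance = dp[4][4] = 3

3


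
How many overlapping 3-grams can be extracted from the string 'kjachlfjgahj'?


String 'kjachlfjgahj' has length L = 12.
Number of overlapping n-grams = L - n + 1
Substituting: 12 - 3 + 1 = 10

10


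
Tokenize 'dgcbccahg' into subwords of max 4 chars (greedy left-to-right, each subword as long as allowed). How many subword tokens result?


'dgcbccahg' has 9 characters.
Chunking with max size 4:
  Chunk 1: 'dgcb' (positions 0-3)
  Chunk 2: 'ccah' (positions 4-7)
  Chunk 3: 'g' (positions 8-8)
Total chunks: ceil(9 / 4) = 3

3


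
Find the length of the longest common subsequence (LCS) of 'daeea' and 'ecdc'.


DP table for LCS of 'daeea' and 'ecdc':
       e  c  d  c
    0  0  0  0  0
  d 0  0  0  1  1
  a 0  0  0  1  1
  e 0  1  1  1  1
  e 0  1  1  1  1
  a 0  1  1  1  1
LCS: 'd'
LCS length = 1

1


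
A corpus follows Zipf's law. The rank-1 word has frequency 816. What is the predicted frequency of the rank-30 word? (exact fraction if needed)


Zipf's law: freq(rank) = f1 / rank
f1 = 816, rank = 30
freq = 816 / 30
GCD(816, 30) = 6
Simplified: 136/5

136/5


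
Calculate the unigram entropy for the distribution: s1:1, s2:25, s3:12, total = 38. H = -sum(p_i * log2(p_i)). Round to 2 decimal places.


Computing entropy H = -sum(p_i * log2(p_i)):
  s1: p = 1/38 = 0.0263, -p*log2(p) = 0.1381
  s2: p = 25/38 = 0.6579, -p*log2(p) = 0.3974
  s3: p = 12/38 = 0.3158, -p*log2(p) = 0.5251
H = sum of terms = 1.0606
Rounded to 2 decimals: 1.06

1.06


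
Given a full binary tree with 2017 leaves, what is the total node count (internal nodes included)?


Leaf nodes (terminals): 2017
Internal nodes = n - 1 = 2017 - 1 = 2016
Total = leaves + internal = 2017 + 2016 = 4033

4033


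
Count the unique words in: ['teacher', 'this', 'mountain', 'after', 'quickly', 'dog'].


Listing all tokens and tracking unique types:
  Token 1: 'teacher' -> NEW (unique so far: 1)
  Token 2: 'this' -> NEW (unique so far: 2)
  Token 3: 'mountain' -> NEW (unique so far: 3)
  Token 4: 'after' -> NEW (unique so far: 4)
  Token 5: 'quickly' -> NEW (unique so far: 5)
  Token 6: 'dog' -> NEW (unique so far: 6)
Unique types: ('after', 'dog', 'mountain', 'quickly', 'teacher', 'this')
Vocabulary size: 6

6


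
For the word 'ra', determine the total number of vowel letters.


Scanning each character of 'ra':
  Position 1: 'r' -> consonant (running count: 0)
  Position 2: 'a' -> vowel (running count: 1)
Total vowels: 1

1


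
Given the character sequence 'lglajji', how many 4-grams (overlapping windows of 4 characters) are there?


String 'lglajji' has length L = 7.
Number of overlapping n-grams = L - n + 1
Substituting: 7 - 4 + 1 = 4

4


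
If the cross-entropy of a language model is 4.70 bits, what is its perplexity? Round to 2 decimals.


Perplexity formula: PP = 2^H
H = 4.70
PP = 2^4.70
Decompose: 2^4.70 = 2^4 * 2^0.70
2^4 = 16, 2^0.70 ~ 1.6245048
PP ~ 16 * 1.6245048 = 25.9920768
Rounded to 2 decimals: 25.99

25.99


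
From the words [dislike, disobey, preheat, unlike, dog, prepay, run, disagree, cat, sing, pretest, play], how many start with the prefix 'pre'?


Checking each word for prefix 'pre':
  'dislike' -> no (count: 0)
  'disobey' -> no (count: 0)
  'preheat' -> YES, starts with 'pre' (count: 1)
  'unlike' -> no (count: 1)
  'dog' -> no (count: 1)
  'prepay' -> YES, starts with 'pre' (count: 2)
  'run' -> no (count: 2)
  'disagree' -> no (count: 2)
  'cat' -> no (count: 2)
  'sing' -> no (count: 2)
  'pretest' -> YES, starts with 'pre' (count: 3)
  'play' -> no (count: 3)
Total with prefix 'pre': 3

3


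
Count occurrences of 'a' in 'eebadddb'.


Scanning 'eebadddb' for 'a':
  Position 3: 'a' -> MATCH (count: 1)
Total occurrences of 'a': 1

1


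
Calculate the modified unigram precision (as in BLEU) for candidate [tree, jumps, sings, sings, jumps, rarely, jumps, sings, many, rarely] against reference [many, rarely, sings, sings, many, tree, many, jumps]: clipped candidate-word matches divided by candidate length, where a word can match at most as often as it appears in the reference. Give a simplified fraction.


Reference word counts: {'jumps': 1, 'many': 3, 'rarely': 1, 'sings': 2, 'tree': 1}
Checking each candidate word (with clipping):
  'tree' -> in reference (ref count 1, used 1/1) -> match (matches: 1)
  'jumps' -> in reference (ref count 1, used 1/1) -> match (matches: 2)
  'sings' -> in reference (ref count 2, used 1/2) -> match (matches: 3)
  'sings' -> in reference (ref count 2, used 2/2) -> match (matches: 4)
  'jumps' -> ref count 1 already used up (1/1) -> clipped, no match (matches: 4)
  'rarely' -> in reference (ref count 1, used 1/1) -> match (matches: 5)
  'jumps' -> ref count 1 already used up (1/1) -> clipped, no match (matches: 5)
  'sings' -> ref count 2 already used up (2/2) -> clipped, no match (matches: 5)
  'many' -> in reference (ref count 3, used 1/3) -> match (matches: 6)
  'rarely' -> ref count 1 already used up (1/1) -> clipped, no match (matches: 6)
Clipped matches: 6, Candidate length: 10
Precision = 6/10 = 3/5

3/5


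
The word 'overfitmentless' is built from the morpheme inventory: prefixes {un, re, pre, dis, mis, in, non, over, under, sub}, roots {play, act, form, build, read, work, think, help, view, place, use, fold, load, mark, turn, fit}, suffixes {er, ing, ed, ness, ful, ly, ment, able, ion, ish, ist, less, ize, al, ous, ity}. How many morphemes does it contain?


Segmenting 'overfitmentless' against the inventory:
  'over' -> prefix (morpheme 1)
  'fit' -> root (morpheme 2)
  'ment' -> suffix (morpheme 3)
  'less' -> suffix (morpheme 4)
Total morphemes: 4

4


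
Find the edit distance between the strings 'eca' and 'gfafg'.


Building DP table for s1='eca' (len 3) and s2='gfafg' (len 5):
       g  f  a  f  g
    0  1  2  3  4  5
  e 1  1  2  3  4  5
  c 2  2  2  3  4  5
  a 3  3  3  2  3  4
Edit distance = dp[3][5] = 4

4


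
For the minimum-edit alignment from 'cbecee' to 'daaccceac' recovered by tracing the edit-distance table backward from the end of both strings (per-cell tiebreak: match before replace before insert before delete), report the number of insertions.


Edit distance = 7. Backtracking from cell (6, 9) with preference match > replace > insert > delete,
then listing the resulting alignment 'cbecee' -> 'daaccceac' left to right:
  Step 1: insert 'd' [insertion #1]
  Step 2: insert 'a' [insertion #2]
  Step 3: replace c->a
  Step 4: replace b->c
  Step 5: replace e->c
  Step 6: keep 'c'
  Step 7: keep 'e'
  Step 8: insert 'a' [insertion #3]
  Step 9: replace e->c
Total insertions: 3

3


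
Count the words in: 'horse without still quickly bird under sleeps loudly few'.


Counting words by splitting on spaces:
  Word 1: 'horse'
  Word 2: 'without'
  Word 3: 'still'
  Word 4: 'quickly'
  Word 5: 'bird'
  Word 6: 'under'
  Word 7: 'sleeps'
  Word 8: 'loudly'
  Word 9: 'few'
Total words: 9

9


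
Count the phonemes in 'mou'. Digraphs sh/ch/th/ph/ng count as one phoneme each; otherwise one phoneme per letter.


Parsing 'mou' greedily, digraphs first:
  'm' -> consonant phoneme (phonemes so far: 1)
  'o' -> vowel phoneme (phonemes so far: 2)
  'u' -> vowel phoneme (phonemes so far: 3)
Total phonemes: 3

3


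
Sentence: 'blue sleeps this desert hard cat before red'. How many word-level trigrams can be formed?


Word trigrams from [8] words:
  Trigram 1: (blue sleeps this)
  Trigram 2: (sleeps this desert)
  Trigram 3: (this desert hard)
  Trigram 4: (desert hard cat)
  Trigram 5: (hard cat before)
  Trigram 6: (cat before red)
Total word trigrams: 8 - 2 = 6

6


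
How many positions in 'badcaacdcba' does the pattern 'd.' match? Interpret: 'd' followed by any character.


Pattern: d. means 'd' followed by any character.
Scanning 'badcaacdcba' position-by-position:
  Pos 0: window 'ba' -> no
  Pos 1: window 'ad' -> no
  Pos 2: window 'dc' -> MATCH
  Pos 3: window 'ca' -> no
  Pos 4: window 'aa' -> no
  Pos 5: window 'ac' -> no
  Pos 6: window 'cd' -> no
  Pos 7: window 'dc' -> MATCH
  Pos 8: window 'cb' -> no
  Pos 9: window 'ba' -> no
  Pos 10: window 'a' -> no
Total matches: 2

2


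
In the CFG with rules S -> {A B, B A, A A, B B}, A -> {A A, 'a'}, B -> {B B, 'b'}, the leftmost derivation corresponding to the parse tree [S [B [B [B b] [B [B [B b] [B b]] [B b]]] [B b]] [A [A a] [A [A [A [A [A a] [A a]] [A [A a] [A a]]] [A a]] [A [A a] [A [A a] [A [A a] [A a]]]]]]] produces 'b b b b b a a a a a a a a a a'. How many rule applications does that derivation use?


Every bracketed nonterminal node [X ...] in the tree is produced by exactly one rule application.
Reading the tree off as a leftmost derivation:
  Step 1: S  =>  B A   (applied S -> B A)
  Step 2: B A  =>  B B A   (applied B -> B B)
  Step 3: B B A  =>  B B B A   (applied B -> B B)
  Step 4: B B B A  =>  b B B A   (applied B -> b)
  Step 5: b B B A  =>  b B B B A   (applied B -> B B)
  Step 6: b B B B A  =>  b B B B B A   (applied B -> B B)
  Step 7: b B B B B A  =>  b b B B B A   (applied B -> b)
  Step 8: b b B B B A  =>  b b b B B A   (applied B -> b)
  Step 9: b b b B B A  =>  b b b b B A   (applied B -> b)
  Step 10: b b b b B A  =>  b b b b b A   (applied B -> b)
  Step 11: b b b b b A  =>  b b b b b A A   (applied A -> A A)
  Step 12: b b b b b A A  =>  b b b b b a A   (applied A -> a)
  Step 13: b b b b b a A  =>  b b b b b a A A   (applied A -> A A)
  Step 14: b b b b b a A A  =>  b b b b b a A A A   (applied A -> A A)
  Step 15: b b b b b a A A A  =>  b b b b b a A A A A   (applied A -> A A)
  Step 16: b b b b b a A A A A  =>  b b b b b a A A A A A   (applied A -> A A)
  Step 17: b b b b b a A A A A A  =>  b b b b b a a A A A A   (applied A -> a)
  Step 18: b b b b b a a A A A A  =>  b b b b b a a a A A A   (applied A -> a)
  Step 19: b b b b b a a a A A A  =>  b b b b b a a a A A A A   (applied A -> A A)
  Step 20: b b b b b a a a A A A A  =>  b b b b b a a a a A A A   (applied A -> a)
  Step 21: b b b b b a a a a A A A  =>  b b b b b a a a a a A A   (applied A -> a)
  Step 22: b b b b b a a a a a A A  =>  b b b b b a a a a a a A   (applied A -> a)
  Step 23: b b b b b a a a a a a A  =>  b b b b b a a a a a a A A   (applied A -> A A)
  Step 24: b b b b b a a a a a a A A  =>  b b b b b a a a a a a a A   (applied A -> a)
  Step 25: b b b b b a a a a a a a A  =>  b b b b b a a a a a a a A A   (applied A -> A A)
  Step 26: b b b b b a a a a a a a A A  =>  b b b b b a a a a a a a a A   (applied A -> a)
  Step 27: b b b b b a a a a a a a a A  =>  b b b b b a a a a a a a a A A   (applied A -> A A)
  Step 28: b b b b b a a a a a a a a A A  =>  b b b b b a a a a a a a a a A   (applied A -> a)
  Step 29: b b b b b a a a a a a a a a A  =>  b b b b b a a a a a a a a a a   (applied A -> a)
Final yield: b b b b b a a a a a a a a a a
Total rewrite steps: 29

29


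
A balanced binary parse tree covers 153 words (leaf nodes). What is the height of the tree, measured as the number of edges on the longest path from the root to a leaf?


In a balanced binary tree with n leaves the deepest leaf is ceil(log2(n)) edges below the root.
log2(153) = 7.2574
ceil(7.2574) = 8
height (edges) = 8

8


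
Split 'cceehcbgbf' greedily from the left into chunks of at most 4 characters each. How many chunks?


'cceehcbgbf' has 10 characters.
Chunking with max size 4:
  Chunk 1: 'ccee' (positions 0-3)
  Chunk 2: 'hcbg' (positions 4-7)
  Chunk 3: 'bf' (positions 8-9)
Total chunks: ceil(10 / 4) = 3

3


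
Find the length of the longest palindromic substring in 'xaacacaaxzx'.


Scanning 'xaacacaaxzx' for palindromic substrings.
Substring at positions 0-8: 'xaacacaax'.
Check: reverse('xaacacaax') = 'xaacacaax' -> palindrome confirmed.
Neighbouring characters ('-' / 'z') break symmetry, so it cannot extend further.
No longer palindromic substring exists; longest length = 9

9


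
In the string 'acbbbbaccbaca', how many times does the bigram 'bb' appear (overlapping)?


Scanning 'acbbbbaccbaca' for bigram 'bb':
  Position 0: 'ac' -> no
  Position 1: 'cb' -> no
  Position 2: 'bb' -> MATCH
  Position 3: 'bb' -> MATCH
  Position 4: 'bb' -> MATCH
  Position 5: 'ba' -> no
  Position 6: 'ac' -> no
  Position 7: 'cc' -> no
  Position 8: 'cb' -> no
  Position 9: 'ba' -> no
  Position 10: 'ac' -> no
  Position 11: 'ca' -> no
Total matches: 3

3


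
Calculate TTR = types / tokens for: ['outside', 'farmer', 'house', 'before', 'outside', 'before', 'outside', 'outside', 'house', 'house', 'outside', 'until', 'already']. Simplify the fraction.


Tokens: 13
Unique types: ('already', 'before', 'farmer', 'house', 'outside', 'until') = 6
TTR = 6/13
Already in lowest terms.

6/13


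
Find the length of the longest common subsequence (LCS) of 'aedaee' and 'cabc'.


DP table for LCS of 'aedaee' and 'cabc':
       c  a  b  c
    0  0  0  0  0
  a 0  0  1  1  1
  e 0  0  1  1  1
  d 0  0  1  1  1
  a 0  0  1  1  1
  e 0  0  1  1  1
  e 0  0  1  1  1
LCS: 'a'
LCS length = 1

1
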